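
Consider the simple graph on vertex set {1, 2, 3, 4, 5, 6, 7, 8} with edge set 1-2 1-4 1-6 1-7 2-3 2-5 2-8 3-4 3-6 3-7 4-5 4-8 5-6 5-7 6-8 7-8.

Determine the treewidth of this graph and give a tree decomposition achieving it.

Treewidth 4.
One such decomposition:
Bags: B1 = {2, 4, 5, 6, 7}  B2 = {2, 4, 6, 7, 8}  B3 = {2, 3, 4, 6, 7}  B4 = {1, 2, 4, 6, 7}
Tree: B1–B2, B2–B3, B3–B4

Each bag holds 5 vertices, so the decomposition has width 4, which upper-bounds the treewidth. For the lower bound: the 5 vertex sets {5,6}, {2,8}, {3,7}, {4}, {1} are disjoint, each induces a connected subgraph, and every pair is joined by at least one edge of G. Contracting each set to a single vertex therefore yields K_{5} as a minor, and since treewidth is minor-monotone, tw(G) ≥ tw(K_{5}) = 4. Hence tw(G) = 4 exactly.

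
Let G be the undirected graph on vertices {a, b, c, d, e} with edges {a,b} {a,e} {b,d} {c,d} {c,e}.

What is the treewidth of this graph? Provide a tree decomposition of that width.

Treewidth 2.
Bags: B1 = {c, d, e}  B2 = {b, d, e}  B3 = {a, b, e}
Tree: B1–B2, B2–B3

The largest bag has 3 vertices, giving width 2; this decomposition certifies tw(G) ≤ 2. Since e–c–d–b–a–e is a cycle in G, G is not acyclic. Forests are exactly the graphs of treewidth ≤ 1, so tw(G) ≥ 2. Hence tw(G) = 2 exactly.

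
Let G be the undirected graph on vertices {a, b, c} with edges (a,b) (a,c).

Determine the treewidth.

A width-1 tree decomposition is:
Bags: B1 = {a, b}  B2 = {a, c}
Tree: B1–B2
Each bag holds 2 vertices, so the decomposition has width 1, which upper-bounds the treewidth. G has an edge, so its treewidth is at least 1. The upper and lower bounds meet at 1, so that is the treewidth.

1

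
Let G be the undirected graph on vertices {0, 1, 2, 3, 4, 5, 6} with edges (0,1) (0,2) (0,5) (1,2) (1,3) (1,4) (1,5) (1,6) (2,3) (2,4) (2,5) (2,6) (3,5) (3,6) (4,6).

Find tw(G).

A width-3 tree decomposition is:
Bags: B1 = {1, 2, 4, 6}  B2 = {1, 2, 3, 6}  B3 = {1, 2, 3, 5}  B4 = {0, 1, 2, 5}
Tree: B1–B2, B2–B3, B3–B4
Each bag holds 4 vertices, so the decomposition has width 3, which upper-bounds the treewidth. Conversely, {0, 1, 2, 5} is a clique of size 4, and the vertices of any clique must share a bag in every tree decomposition; so some bag has ≥ 4 vertices and tw(G) ≥ 3. Therefore the treewidth is 3.

3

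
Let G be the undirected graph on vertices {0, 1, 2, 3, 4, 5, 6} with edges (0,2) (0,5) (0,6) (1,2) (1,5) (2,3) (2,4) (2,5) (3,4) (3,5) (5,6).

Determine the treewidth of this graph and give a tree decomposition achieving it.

Each bag holds 3 vertices, so the decomposition has width 2, which upper-bounds the treewidth. For the lower bound, the 3 vertices {2, 3, 4} are pairwise adjacent, and any tree decomposition puts a clique entirely inside one bag — forcing width ≥ 2. Hence tw(G) = 2 exactly.

Treewidth 2.
One such decomposition:
Bags: B1 = {0, 2, 5}  B2 = {0, 5, 6}  B3 = {2, 3, 5}  B4 = {1, 2, 5}  B5 = {2, 3, 4}
Tree: B1–B2, B1–B3, B1–B4, B3–B5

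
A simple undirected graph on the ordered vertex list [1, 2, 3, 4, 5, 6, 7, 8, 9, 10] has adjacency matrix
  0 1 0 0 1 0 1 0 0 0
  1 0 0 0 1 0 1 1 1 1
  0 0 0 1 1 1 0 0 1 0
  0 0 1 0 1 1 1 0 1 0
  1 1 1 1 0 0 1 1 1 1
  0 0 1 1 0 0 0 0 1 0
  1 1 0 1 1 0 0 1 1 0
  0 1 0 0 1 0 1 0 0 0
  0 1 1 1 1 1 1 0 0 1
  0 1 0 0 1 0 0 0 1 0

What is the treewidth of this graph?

3

A width-3 tree decomposition is:
Bags: B1 = {3, 4, 5, 9}  B2 = {4, 5, 7, 9}  B3 = {3, 4, 6, 9}  B4 = {2, 5, 7, 9}  B5 = {2, 5, 9, 10}  B6 = {1, 2, 5, 7}  B7 = {2, 5, 7, 8}
Tree: B1–B2, B1–B3, B2–B4, B4–B5, B4–B6, B6–B7
Each bag holds 4 vertices, so the decomposition has width 3, which upper-bounds the treewidth. Conversely, {2, 5, 9, 10} is a clique of size 4, and the vertices of any clique must share a bag in every tree decomposition; so some bag has ≥ 4 vertices and tw(G) ≥ 3. Therefore the treewidth is 3.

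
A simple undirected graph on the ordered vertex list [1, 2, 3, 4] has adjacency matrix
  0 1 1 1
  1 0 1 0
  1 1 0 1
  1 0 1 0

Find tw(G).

A width-2 tree decomposition is:
Bags: B1 = {1, 3, 4}  B2 = {1, 2, 3}
Tree: B1–B2
The largest bag has 3 vertices, giving width 2; this decomposition certifies tw(G) ≤ 2. On the other hand G contains the 3-clique {1, 2, 3}. A clique must lie in a single bag of any decomposition, so no decomposition can have width below 2. Combining the bounds, tw(G) = 2.

2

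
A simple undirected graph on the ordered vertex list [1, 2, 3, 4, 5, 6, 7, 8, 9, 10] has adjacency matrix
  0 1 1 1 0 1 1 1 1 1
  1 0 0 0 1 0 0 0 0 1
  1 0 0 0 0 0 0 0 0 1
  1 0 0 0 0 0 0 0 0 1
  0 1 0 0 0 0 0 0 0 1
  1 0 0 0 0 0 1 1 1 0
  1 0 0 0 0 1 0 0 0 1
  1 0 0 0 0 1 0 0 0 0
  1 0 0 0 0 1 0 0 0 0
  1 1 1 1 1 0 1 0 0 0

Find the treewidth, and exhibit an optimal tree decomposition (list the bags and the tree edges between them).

Treewidth 2.
One optimal decomposition is:
Bags: B1 = {1, 3, 10}  B2 = {1, 2, 10}  B3 = {1, 7, 10}  B4 = {1, 6, 7}  B5 = {1, 4, 10}  B6 = {2, 5, 10}  B7 = {1, 6, 8}  B8 = {1, 6, 9}
Tree: B1–B2, B2–B3, B3–B4, B2–B5, B2–B6, B4–B7, B4–B8

Every bag has size at most 3, so the width is 3 − 1 = 2 and tw(G) ≤ 2. Conversely, {1, 6, 8} is a clique of size 3, and the vertices of any clique must share a bag in every tree decomposition; so some bag has ≥ 3 vertices and tw(G) ≥ 2. The upper and lower bounds meet at 2, so that is the treewidth.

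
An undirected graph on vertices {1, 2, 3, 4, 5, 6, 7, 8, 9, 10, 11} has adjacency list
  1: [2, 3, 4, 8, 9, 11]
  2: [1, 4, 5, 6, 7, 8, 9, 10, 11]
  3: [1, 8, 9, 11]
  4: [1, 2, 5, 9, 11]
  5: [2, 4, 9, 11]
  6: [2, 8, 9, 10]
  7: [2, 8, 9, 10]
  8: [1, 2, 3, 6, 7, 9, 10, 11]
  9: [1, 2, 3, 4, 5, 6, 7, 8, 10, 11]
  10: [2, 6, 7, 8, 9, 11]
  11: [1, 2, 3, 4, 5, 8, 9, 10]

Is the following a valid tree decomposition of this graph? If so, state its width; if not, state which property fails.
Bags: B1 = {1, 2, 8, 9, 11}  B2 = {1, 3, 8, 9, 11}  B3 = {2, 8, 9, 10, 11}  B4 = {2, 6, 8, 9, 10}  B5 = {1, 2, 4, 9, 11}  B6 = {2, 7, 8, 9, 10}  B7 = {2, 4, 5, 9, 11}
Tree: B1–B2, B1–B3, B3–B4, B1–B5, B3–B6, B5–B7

Yes; width 4.

Checking the three conditions: (i) the bags cover all of {1, 2, 3, 4, 5, 6, 7, 8, 9, 10, 11}; (ii) for each edge, some bag contains both endpoints; (iii) the bags containing any fixed vertex form a subtree. All hold, so the decomposition is valid with width 5 − 1 = 4.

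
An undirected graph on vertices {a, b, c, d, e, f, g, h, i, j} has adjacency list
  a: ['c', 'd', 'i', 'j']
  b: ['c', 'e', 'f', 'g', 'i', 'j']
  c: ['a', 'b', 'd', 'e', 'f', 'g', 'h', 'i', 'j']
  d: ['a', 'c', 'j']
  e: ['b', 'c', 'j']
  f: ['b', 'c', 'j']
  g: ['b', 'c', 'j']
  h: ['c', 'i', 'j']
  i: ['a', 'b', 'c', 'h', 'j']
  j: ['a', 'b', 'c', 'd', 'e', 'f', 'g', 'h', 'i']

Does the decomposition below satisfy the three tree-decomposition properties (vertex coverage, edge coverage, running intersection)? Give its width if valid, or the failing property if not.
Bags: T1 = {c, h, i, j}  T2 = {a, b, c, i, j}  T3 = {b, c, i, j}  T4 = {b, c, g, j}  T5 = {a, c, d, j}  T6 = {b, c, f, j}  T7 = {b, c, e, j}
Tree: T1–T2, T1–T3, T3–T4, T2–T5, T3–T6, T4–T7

No — bags containing vertex b are not connected in the tree.

A tree decomposition must satisfy three properties: every vertex lies in some bag; for every edge, both endpoints lie together in some bag; and for every vertex, the bags containing it form a connected subtree. Here bags containing vertex b are not connected in the tree, so the decomposition is invalid.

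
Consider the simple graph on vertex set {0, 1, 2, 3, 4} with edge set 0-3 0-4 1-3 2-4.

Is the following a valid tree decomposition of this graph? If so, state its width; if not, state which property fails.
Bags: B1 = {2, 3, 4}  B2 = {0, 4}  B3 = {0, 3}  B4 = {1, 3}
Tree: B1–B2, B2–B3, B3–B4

A tree decomposition must satisfy three properties: every vertex lies in some bag; for every edge, both endpoints lie together in some bag; and for every vertex, the bags containing it form a connected subtree. Here bags containing vertex 3 are not connected in the tree, so the decomposition is invalid.

No — bags containing vertex 3 are not connected in the tree.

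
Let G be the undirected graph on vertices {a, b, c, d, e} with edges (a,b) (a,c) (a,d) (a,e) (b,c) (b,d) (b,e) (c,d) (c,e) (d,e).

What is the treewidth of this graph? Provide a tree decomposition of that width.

A single bag containing all 5 vertices is trivially a valid decomposition of width 4. Conversely, {a, b, c, d, e} is a clique of size 5, and the vertices of any clique must share a bag in every tree decomposition; so some bag has ≥ 5 vertices and tw(G) ≥ 4. Therefore the treewidth is 4.

Treewidth 4.
One such decomposition:
Bags: B1 = {a, b, c, d, e}
Tree: (single bag)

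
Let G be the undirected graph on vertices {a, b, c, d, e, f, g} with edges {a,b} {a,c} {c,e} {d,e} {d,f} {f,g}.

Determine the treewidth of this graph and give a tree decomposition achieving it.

Every bag has size at most 2, so the width is 2 − 1 = 1 and tw(G) ≤ 1. Any graph with an edge has treewidth ≥ 1, and G has the edge g–f. Therefore the treewidth is 1.

Treewidth 1.
Bags: B1 = {f, g}  B2 = {d, f}  B3 = {d, e}  B4 = {c, e}  B5 = {a, c}  B6 = {a, b}
Tree: B1–B2, B2–B3, B3–B4, B4–B5, B5–B6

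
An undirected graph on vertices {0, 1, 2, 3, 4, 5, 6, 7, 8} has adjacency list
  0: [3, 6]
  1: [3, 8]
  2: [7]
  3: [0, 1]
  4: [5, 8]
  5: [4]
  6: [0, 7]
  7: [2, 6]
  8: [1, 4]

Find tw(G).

A width-1 tree decomposition is:
Bags: B1 = {2, 7}  B2 = {6, 7}  B3 = {0, 6}  B4 = {0, 3}  B5 = {1, 3}  B6 = {1, 8}  B7 = {4, 8}  B8 = {4, 5}
Tree: B1–B2, B2–B3, B3–B4, B4–B5, B5–B6, B6–B7, B7–B8
The largest bag has 2 vertices, giving width 1; this decomposition certifies tw(G) ≤ 1. Since G has at least one edge (e.g. 2–7), it is not an edgeless graph, so tw(G) ≥ 1. Hence tw(G) = 1 exactly.

1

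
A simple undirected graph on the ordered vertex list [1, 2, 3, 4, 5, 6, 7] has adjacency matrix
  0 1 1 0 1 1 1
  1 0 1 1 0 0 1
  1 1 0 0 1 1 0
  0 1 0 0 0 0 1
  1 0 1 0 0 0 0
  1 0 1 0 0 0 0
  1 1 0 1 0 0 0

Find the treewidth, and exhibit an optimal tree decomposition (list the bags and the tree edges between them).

The largest bag has 3 vertices, giving width 2; this decomposition certifies tw(G) ≤ 2. On the other hand G contains the 3-clique {1, 2, 3}. A clique must lie in a single bag of any decomposition, so no decomposition can have width below 2. Therefore the treewidth is 2.

Treewidth 2.
One such decomposition:
Bags: B1 = {1, 2, 3}  B2 = {1, 2, 7}  B3 = {2, 4, 7}  B4 = {1, 3, 5}  B5 = {1, 3, 6}
Tree: B1–B2, B2–B3, B1–B4, B4–B5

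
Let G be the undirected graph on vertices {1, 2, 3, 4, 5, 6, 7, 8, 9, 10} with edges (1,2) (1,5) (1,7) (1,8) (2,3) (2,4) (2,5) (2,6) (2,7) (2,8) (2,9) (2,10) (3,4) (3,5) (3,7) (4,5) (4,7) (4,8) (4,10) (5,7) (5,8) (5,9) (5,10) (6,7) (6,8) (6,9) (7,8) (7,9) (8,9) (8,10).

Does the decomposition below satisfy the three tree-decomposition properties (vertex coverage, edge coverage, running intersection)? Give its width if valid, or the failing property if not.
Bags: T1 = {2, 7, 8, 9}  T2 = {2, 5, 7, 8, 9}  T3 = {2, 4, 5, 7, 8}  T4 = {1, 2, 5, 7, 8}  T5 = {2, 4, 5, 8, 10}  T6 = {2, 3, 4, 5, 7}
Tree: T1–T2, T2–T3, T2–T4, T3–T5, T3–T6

No — vertex 6 appears in no bag.

A tree decomposition must satisfy three properties: every vertex lies in some bag; for every edge, both endpoints lie together in some bag; and for every vertex, the bags containing it form a connected subtree. Here vertex 6 appears in no bag, so the decomposition is invalid.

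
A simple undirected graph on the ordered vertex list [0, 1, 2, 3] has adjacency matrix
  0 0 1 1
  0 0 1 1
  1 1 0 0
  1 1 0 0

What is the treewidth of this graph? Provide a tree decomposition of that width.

Treewidth 2.
One such decomposition:
Bags: B1 = {1, 2, 3}  B2 = {0, 2, 3}
Tree: B1–B2

The largest bag has 3 vertices, giving width 2; this decomposition certifies tw(G) ≤ 2. Since 3–1–2–0–3 is a cycle in G, G is not acyclic. Forests are exactly the graphs of treewidth ≤ 1, so tw(G) ≥ 2. Hence tw(G) = 2 exactly.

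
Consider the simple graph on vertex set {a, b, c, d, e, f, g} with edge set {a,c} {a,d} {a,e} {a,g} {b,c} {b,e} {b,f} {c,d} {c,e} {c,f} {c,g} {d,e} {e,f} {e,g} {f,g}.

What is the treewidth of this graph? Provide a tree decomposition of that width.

Treewidth 3.
Bags: B1 = {a, c, e, g}  B2 = {c, e, f, g}  B3 = {a, c, d, e}  B4 = {b, c, e, f}
Tree: B1–B2, B1–B3, B2–B4

Every bag has size at most 4, so the width is 4 − 1 = 3 and tw(G) ≤ 3. For the lower bound, the 4 vertices {a, c, d, e} are pairwise adjacent, and any tree decomposition puts a clique entirely inside one bag — forcing width ≥ 3. Hence tw(G) = 3 exactly.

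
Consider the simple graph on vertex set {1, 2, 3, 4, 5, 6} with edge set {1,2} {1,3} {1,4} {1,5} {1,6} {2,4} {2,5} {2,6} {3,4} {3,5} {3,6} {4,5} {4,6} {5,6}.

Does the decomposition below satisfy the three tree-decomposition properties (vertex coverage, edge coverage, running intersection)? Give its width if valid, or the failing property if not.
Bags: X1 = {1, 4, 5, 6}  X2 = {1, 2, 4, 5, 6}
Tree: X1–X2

A tree decomposition must satisfy three properties: every vertex lies in some bag; for every edge, both endpoints lie together in some bag; and for every vertex, the bags containing it form a connected subtree. Here vertex 3 appears in no bag, so the decomposition is invalid.

No — vertex 3 appears in no bag.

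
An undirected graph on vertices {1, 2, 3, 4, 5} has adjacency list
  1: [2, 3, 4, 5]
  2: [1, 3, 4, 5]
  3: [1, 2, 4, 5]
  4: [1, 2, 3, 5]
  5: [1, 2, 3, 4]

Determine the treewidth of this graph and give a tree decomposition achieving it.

A single bag containing all 5 vertices is trivially a valid decomposition of width 4. On the other hand G contains the 5-clique {1, 2, 3, 4, 5}. A clique must lie in a single bag of any decomposition, so no decomposition can have width below 4. The upper and lower bounds meet at 4, so that is the treewidth.

Treewidth 4.
One such decomposition:
Bags: B1 = {1, 2, 3, 4, 5}
Tree: (single bag)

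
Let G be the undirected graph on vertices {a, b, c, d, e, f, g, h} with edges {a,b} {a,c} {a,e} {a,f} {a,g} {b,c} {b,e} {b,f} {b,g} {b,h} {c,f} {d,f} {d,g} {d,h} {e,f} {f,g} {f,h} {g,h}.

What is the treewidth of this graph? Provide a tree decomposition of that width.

Every bag has size at most 4, so the width is 4 − 1 = 3 and tw(G) ≤ 3. For the lower bound, the 4 vertices {d, f, g, h} are pairwise adjacent, and any tree decomposition puts a clique entirely inside one bag — forcing width ≥ 3. Therefore the treewidth is 3.

Treewidth 3.
One such decomposition:
Bags: B1 = {a, b, c, f}  B2 = {a, b, f, g}  B3 = {a, b, e, f}  B4 = {b, f, g, h}  B5 = {d, f, g, h}
Tree: B1–B2, B2–B3, B2–B4, B4–B5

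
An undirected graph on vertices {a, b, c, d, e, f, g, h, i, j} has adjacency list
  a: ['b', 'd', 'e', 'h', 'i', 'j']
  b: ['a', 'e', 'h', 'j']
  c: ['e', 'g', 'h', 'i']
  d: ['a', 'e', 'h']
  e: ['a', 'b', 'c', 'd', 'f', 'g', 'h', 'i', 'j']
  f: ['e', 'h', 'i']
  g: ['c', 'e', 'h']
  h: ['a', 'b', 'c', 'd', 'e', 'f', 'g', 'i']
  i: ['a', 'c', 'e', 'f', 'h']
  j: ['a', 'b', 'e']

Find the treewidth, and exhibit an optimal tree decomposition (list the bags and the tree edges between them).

Each bag holds 4 vertices, so the decomposition has width 3, which upper-bounds the treewidth. Conversely, {a, b, e, j} is a clique of size 4, and the vertices of any clique must share a bag in every tree decomposition; so some bag has ≥ 4 vertices and tw(G) ≥ 3. The upper and lower bounds meet at 3, so that is the treewidth.

Treewidth 3.
One optimal decomposition is:
Bags: B1 = {c, e, h, i}  B2 = {e, f, h, i}  B3 = {a, e, h, i}  B4 = {c, e, g, h}  B5 = {a, b, e, h}  B6 = {a, d, e, h}  B7 = {a, b, e, j}
Tree: B1–B2, B2–B3, B1–B4, B3–B5, B3–B6, B5–B7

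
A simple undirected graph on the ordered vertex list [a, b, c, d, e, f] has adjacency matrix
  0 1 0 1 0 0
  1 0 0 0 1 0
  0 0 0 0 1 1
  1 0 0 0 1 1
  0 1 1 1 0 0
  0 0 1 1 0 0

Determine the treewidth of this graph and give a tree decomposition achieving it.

Treewidth 2.
Bags: B1 = {c, d, f}  B2 = {c, d, e}  B3 = {a, d, e}  B4 = {a, b, e}
Tree: B1–B2, B2–B3, B3–B4

Each bag holds 3 vertices, so the decomposition has width 2, which upper-bounds the treewidth. Since f–c–e–d–f is a cycle in G, G is not acyclic. Forests are exactly the graphs of treewidth ≤ 1, so tw(G) ≥ 2. The upper and lower bounds meet at 2, so that is the treewidth.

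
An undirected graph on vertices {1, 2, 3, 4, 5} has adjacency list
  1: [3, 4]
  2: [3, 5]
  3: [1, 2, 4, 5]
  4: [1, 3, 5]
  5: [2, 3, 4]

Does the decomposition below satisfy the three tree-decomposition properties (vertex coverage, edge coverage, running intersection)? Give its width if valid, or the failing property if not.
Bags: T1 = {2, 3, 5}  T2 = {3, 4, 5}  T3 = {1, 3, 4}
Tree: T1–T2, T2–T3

Yes; width 2.

Vertex coverage: the bags together contain {1, 2, 3, 4, 5}, the full vertex set. Edge coverage: each edge of G has both endpoints in at least one bag. Running intersection: for every vertex, the bags containing it form a connected subtree. All three properties hold, so this is a valid tree decomposition of width max|bag| − 1 = 2, and hence tw(G) ≤ 2.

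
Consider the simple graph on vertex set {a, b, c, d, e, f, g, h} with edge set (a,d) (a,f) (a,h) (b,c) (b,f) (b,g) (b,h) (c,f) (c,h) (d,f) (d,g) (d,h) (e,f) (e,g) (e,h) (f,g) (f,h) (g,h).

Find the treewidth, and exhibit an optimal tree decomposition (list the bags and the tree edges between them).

Every bag has size at most 4, so the width is 4 − 1 = 3 and tw(G) ≤ 3. For the lower bound, the 4 vertices {d, f, g, h} are pairwise adjacent, and any tree decomposition puts a clique entirely inside one bag — forcing width ≥ 3. The upper and lower bounds meet at 3, so that is the treewidth.

Treewidth 3.
One such decomposition:
Bags: B1 = {a, d, f, h}  B2 = {d, f, g, h}  B3 = {b, f, g, h}  B4 = {b, c, f, h}  B5 = {e, f, g, h}
Tree: B1–B2, B2–B3, B3–B4, B2–B5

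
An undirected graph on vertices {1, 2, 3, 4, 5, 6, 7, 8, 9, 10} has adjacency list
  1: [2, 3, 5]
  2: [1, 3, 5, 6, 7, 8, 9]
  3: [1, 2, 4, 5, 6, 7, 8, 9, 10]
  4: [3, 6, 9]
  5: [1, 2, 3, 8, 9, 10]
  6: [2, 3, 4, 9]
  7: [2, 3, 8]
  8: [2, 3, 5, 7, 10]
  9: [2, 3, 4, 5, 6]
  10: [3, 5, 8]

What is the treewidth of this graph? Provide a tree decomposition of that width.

The largest bag has 4 vertices, giving width 3; this decomposition certifies tw(G) ≤ 3. For the lower bound, the 4 vertices {2, 3, 5, 8} are pairwise adjacent, and any tree decomposition puts a clique entirely inside one bag — forcing width ≥ 3. Hence tw(G) = 3 exactly.

Treewidth 3.
One such decomposition:
Bags: B1 = {3, 5, 8, 10}  B2 = {2, 3, 5, 8}  B3 = {2, 3, 5, 9}  B4 = {2, 3, 6, 9}  B5 = {1, 2, 3, 5}  B6 = {2, 3, 7, 8}  B7 = {3, 4, 6, 9}
Tree: B1–B2, B2–B3, B3–B4, B3–B5, B2–B6, B4–B7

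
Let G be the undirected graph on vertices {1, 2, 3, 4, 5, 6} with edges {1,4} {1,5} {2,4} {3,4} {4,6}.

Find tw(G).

A width-1 tree decomposition is:
Bags: B1 = {1, 4}  B2 = {2, 4}  B3 = {3, 4}  B4 = {4, 6}  B5 = {1, 5}
Tree: B1–B2, B1–B3, B1–B4, B1–B5
Each bag holds 2 vertices, so the decomposition has width 1, which upper-bounds the treewidth. Any graph with an edge has treewidth ≥ 1, and G has the edge 4–1. Combining the bounds, tw(G) = 1.

1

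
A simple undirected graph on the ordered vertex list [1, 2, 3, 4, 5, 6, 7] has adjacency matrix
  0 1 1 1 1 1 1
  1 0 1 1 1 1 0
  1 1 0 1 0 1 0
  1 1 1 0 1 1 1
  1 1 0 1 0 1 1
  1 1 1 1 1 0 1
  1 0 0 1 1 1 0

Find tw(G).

4

A width-4 tree decomposition is:
Bags: B1 = {1, 2, 3, 4, 6}  B2 = {1, 2, 4, 5, 6}  B3 = {1, 4, 5, 6, 7}
Tree: B1–B2, B2–B3
Every bag has size at most 5, so the width is 5 − 1 = 4 and tw(G) ≤ 4. Conversely, {1, 2, 3, 4, 6} is a clique of size 5, and the vertices of any clique must share a bag in every tree decomposition; so some bag has ≥ 5 vertices and tw(G) ≥ 4. Therefore the treewidth is 4.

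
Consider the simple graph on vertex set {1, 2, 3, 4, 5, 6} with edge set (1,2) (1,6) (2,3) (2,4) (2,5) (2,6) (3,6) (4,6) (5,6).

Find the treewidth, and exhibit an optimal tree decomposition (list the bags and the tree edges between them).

Every bag has size at most 3, so the width is 3 − 1 = 2 and tw(G) ≤ 2. For the lower bound, the 3 vertices {1, 2, 6} are pairwise adjacent, and any tree decomposition puts a clique entirely inside one bag — forcing width ≥ 2. The upper and lower bounds meet at 2, so that is the treewidth.

Treewidth 2.
One such decomposition:
Bags: B1 = {1, 2, 6}  B2 = {2, 3, 6}  B3 = {2, 5, 6}  B4 = {2, 4, 6}
Tree: B1–B2, B2–B3, B1–B4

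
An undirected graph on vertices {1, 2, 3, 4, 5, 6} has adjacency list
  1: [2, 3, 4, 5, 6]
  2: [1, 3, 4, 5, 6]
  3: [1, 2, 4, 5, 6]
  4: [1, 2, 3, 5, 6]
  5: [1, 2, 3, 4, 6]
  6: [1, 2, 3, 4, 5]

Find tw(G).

A width-5 tree decomposition is:
Bags: B1 = {1, 2, 3, 4, 5, 6}
Tree: (single bag)
A single bag containing all 6 vertices is trivially a valid decomposition of width 5. On the other hand G contains the 6-clique {1, 2, 3, 4, 5, 6}. A clique must lie in a single bag of any decomposition, so no decomposition can have width below 5. Combining the bounds, tw(G) = 5.

5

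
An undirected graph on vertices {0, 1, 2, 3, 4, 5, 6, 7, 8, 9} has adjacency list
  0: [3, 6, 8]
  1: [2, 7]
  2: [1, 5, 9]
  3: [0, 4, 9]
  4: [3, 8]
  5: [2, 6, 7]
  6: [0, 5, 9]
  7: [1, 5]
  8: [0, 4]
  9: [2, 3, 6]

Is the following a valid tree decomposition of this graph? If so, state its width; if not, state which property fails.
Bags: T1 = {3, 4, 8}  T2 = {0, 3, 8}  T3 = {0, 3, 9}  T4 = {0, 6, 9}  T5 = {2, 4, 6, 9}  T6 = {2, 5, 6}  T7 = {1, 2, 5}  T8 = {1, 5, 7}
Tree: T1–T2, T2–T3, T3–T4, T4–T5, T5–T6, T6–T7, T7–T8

A tree decomposition must satisfy three properties: every vertex lies in some bag; for every edge, both endpoints lie together in some bag; and for every vertex, the bags containing it form a connected subtree. Here bags containing vertex 4 are not connected in the tree, so the decomposition is invalid.

No — bags containing vertex 4 are not connected in the tree.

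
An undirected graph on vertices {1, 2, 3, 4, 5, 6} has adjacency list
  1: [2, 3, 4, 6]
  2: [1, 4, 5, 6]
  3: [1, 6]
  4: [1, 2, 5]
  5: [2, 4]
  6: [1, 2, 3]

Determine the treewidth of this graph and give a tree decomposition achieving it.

Treewidth 2.
One optimal decomposition is:
Bags: B1 = {1, 2, 4}  B2 = {1, 2, 6}  B3 = {1, 3, 6}  B4 = {2, 4, 5}
Tree: B1–B2, B2–B3, B1–B4

Each bag holds 3 vertices, so the decomposition has width 2, which upper-bounds the treewidth. For the lower bound, the 3 vertices {1, 2, 4} are pairwise adjacent, and any tree decomposition puts a clique entirely inside one bag — forcing width ≥ 2. Hence tw(G) = 2 exactly.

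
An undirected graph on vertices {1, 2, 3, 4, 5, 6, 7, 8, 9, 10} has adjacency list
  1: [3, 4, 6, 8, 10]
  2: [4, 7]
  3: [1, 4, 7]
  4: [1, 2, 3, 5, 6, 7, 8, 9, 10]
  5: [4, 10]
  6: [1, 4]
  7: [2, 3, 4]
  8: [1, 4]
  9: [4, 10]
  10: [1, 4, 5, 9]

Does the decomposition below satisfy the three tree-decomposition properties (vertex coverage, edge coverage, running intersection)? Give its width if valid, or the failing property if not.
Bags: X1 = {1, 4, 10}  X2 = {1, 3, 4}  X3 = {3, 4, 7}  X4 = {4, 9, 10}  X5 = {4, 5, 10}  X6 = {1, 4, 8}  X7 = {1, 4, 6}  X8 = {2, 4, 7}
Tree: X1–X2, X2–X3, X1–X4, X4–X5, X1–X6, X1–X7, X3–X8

Yes; width 2.

Checking the three conditions: (i) the bags cover all of {1, 2, 3, 4, 5, 6, 7, 8, 9, 10}; (ii) for each edge, some bag contains both endpoints; (iii) the bags containing any fixed vertex form a subtree. All hold, so the decomposition is valid with width 3 − 1 = 2.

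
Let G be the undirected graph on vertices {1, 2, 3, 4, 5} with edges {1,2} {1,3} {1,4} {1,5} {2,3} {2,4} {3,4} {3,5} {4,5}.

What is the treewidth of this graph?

A width-3 tree decomposition is:
Bags: B1 = {1, 2, 3, 4}  B2 = {1, 3, 4, 5}
Tree: B1–B2
The largest bag has 4 vertices, giving width 3; this decomposition certifies tw(G) ≤ 3. On the other hand G contains the 4-clique {1, 2, 3, 4}. A clique must lie in a single bag of any decomposition, so no decomposition can have width below 3. Hence tw(G) = 3 exactly.

3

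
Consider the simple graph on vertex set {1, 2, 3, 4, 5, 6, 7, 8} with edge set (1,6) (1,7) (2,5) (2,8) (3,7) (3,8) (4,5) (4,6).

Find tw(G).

A width-2 tree decomposition is:
Bags: B1 = {1, 6, 7}  B2 = {3, 6, 7}  B3 = {3, 6, 8}  B4 = {2, 6, 8}  B5 = {2, 5, 6}  B6 = {4, 5, 6}
Tree: B1–B2, B2–B3, B3–B4, B4–B5, B5–B6
The largest bag has 3 vertices, giving width 2; this decomposition certifies tw(G) ≤ 2. For the lower bound, G contains the cycle 6–1–7–3–8–2–5–4–6, so G is not a forest; only forests have treewidth ≤ 1, hence tw(G) ≥ 2. Combining the bounds, tw(G) = 2.

2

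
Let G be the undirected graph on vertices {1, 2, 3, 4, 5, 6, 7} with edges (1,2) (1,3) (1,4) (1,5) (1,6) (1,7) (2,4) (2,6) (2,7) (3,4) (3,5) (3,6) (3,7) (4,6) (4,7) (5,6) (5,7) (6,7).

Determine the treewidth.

4

A width-4 tree decomposition is:
Bags: B1 = {1, 2, 4, 6, 7}  B2 = {1, 3, 4, 6, 7}  B3 = {1, 3, 5, 6, 7}
Tree: B1–B2, B2–B3
The largest bag has 5 vertices, giving width 4; this decomposition certifies tw(G) ≤ 4. Conversely, {1, 2, 4, 6, 7} is a clique of size 5, and the vertices of any clique must share a bag in every tree decomposition; so some bag has ≥ 5 vertices and tw(G) ≥ 4. The upper and lower bounds meet at 4, so that is the treewidth.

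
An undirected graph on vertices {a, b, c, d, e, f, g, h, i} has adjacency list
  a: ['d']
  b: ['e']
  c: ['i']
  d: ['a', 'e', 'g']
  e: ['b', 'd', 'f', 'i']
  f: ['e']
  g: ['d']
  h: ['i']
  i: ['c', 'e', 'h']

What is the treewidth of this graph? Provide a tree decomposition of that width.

Treewidth 1.
Bags: B1 = {c, i}  B2 = {e, i}  B3 = {d, e}  B4 = {e, f}  B5 = {h, i}  B6 = {d, g}  B7 = {a, d}  B8 = {b, e}
Tree: B1–B2, B2–B3, B2–B4, B1–B5, B3–B6, B3–B7, B4–B8

The largest bag has 2 vertices, giving width 1; this decomposition certifies tw(G) ≤ 1. Any graph with an edge has treewidth ≥ 1, and G has the edge i–c. Hence tw(G) = 1 exactly.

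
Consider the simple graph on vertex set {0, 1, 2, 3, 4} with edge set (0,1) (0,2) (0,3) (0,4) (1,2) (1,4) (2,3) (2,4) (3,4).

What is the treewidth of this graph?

A width-3 tree decomposition is:
Bags: B1 = {0, 2, 3, 4}  B2 = {0, 1, 2, 4}
Tree: B1–B2
Each bag holds 4 vertices, so the decomposition has width 3, which upper-bounds the treewidth. For the lower bound, the 4 vertices {0, 1, 2, 4} are pairwise adjacent, and any tree decomposition puts a clique entirely inside one bag — forcing width ≥ 3. Hence tw(G) = 3 exactly.

3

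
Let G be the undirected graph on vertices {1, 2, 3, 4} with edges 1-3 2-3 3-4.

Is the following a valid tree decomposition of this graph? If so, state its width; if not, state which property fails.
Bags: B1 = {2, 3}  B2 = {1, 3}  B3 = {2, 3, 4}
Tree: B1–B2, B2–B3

A tree decomposition must satisfy three properties: every vertex lies in some bag; for every edge, both endpoints lie together in some bag; and for every vertex, the bags containing it form a connected subtree. Here bags containing vertex 2 are not connected in the tree, so the decomposition is invalid.

No — bags containing vertex 2 are not connected in the tree.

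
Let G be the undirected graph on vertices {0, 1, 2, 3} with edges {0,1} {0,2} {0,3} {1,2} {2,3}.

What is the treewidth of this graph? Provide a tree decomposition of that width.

Treewidth 2.
One optimal decomposition is:
Bags: B1 = {0, 2, 3}  B2 = {0, 1, 2}
Tree: B1–B2

Each bag holds 3 vertices, so the decomposition has width 2, which upper-bounds the treewidth. For the lower bound, the 3 vertices {0, 1, 2} are pairwise adjacent, and any tree decomposition puts a clique entirely inside one bag — forcing width ≥ 2. The upper and lower bounds meet at 2, so that is the treewidth.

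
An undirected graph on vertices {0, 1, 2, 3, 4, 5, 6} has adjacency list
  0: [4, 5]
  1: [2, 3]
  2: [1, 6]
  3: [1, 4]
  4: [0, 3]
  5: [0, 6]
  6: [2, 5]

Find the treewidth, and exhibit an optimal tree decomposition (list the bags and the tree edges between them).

Each bag holds 3 vertices, so the decomposition has width 2, which upper-bounds the treewidth. Since 5–6–2–1–3–4–0–5 is a cycle in G, G is not acyclic. Forests are exactly the graphs of treewidth ≤ 1, so tw(G) ≥ 2. The upper and lower bounds meet at 2, so that is the treewidth.

Treewidth 2.
One optimal decomposition is:
Bags: B1 = {2, 5, 6}  B2 = {1, 2, 5}  B3 = {1, 3, 5}  B4 = {3, 4, 5}  B5 = {0, 4, 5}
Tree: B1–B2, B2–B3, B3–B4, B4–B5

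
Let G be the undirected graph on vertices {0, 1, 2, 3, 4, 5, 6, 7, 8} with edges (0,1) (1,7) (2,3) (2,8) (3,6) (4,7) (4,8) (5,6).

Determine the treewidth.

A width-1 tree decomposition is:
Bags: B1 = {0, 1}  B2 = {1, 7}  B3 = {4, 7}  B4 = {4, 8}  B5 = {2, 8}  B6 = {2, 3}  B7 = {3, 6}  B8 = {5, 6}
Tree: B1–B2, B2–B3, B3–B4, B4–B5, B5–B6, B6–B7, B7–B8
Every bag has size at most 2, so the width is 2 − 1 = 1 and tw(G) ≤ 1. G has an edge, so its treewidth is at least 1. Hence tw(G) = 1 exactly.

1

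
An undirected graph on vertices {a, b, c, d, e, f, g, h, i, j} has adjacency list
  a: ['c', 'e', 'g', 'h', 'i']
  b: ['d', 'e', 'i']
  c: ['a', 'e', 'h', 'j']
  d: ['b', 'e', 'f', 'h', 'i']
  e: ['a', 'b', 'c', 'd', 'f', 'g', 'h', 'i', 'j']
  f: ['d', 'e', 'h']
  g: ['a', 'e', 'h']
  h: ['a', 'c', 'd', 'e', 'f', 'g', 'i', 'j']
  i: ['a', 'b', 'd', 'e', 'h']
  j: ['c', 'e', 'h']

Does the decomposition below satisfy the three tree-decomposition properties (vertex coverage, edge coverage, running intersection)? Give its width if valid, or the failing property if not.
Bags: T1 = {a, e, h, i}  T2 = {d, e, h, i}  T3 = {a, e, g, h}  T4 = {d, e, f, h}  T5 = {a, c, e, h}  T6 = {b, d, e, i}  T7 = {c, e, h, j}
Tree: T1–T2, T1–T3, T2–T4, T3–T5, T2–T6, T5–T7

Yes; width 3.

Vertex coverage: the bags together contain {a, b, c, d, e, f, g, h, i, j}, the full vertex set. Edge coverage: each edge of G has both endpoints in at least one bag. Running intersection: for every vertex, the bags containing it form a connected subtree. All three properties hold, so this is a valid tree decomposition of width max|bag| − 1 = 3, and hence tw(G) ≤ 3.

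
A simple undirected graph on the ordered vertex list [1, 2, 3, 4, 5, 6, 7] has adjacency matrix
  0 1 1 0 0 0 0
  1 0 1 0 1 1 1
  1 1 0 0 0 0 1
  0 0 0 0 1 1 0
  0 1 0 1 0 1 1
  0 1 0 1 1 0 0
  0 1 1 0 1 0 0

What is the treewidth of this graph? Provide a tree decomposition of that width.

Every bag has size at most 3, so the width is 3 − 1 = 2 and tw(G) ≤ 2. For the lower bound, the 3 vertices {1, 2, 3} are pairwise adjacent, and any tree decomposition puts a clique entirely inside one bag — forcing width ≥ 2. Combining the bounds, tw(G) = 2.

Treewidth 2.
One optimal decomposition is:
Bags: B1 = {2, 3, 7}  B2 = {1, 2, 3}  B3 = {2, 5, 7}  B4 = {2, 5, 6}  B5 = {4, 5, 6}
Tree: B1–B2, B1–B3, B3–B4, B4–B5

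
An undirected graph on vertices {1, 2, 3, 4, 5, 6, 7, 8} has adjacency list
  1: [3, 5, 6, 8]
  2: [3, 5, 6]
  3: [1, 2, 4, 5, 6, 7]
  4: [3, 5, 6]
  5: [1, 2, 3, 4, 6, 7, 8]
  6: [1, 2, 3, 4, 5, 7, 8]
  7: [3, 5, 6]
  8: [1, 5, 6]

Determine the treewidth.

3

A width-3 tree decomposition is:
Bags: B1 = {3, 4, 5, 6}  B2 = {1, 3, 5, 6}  B3 = {1, 5, 6, 8}  B4 = {2, 3, 5, 6}  B5 = {3, 5, 6, 7}
Tree: B1–B2, B2–B3, B1–B4, B2–B5
Every bag has size at most 4, so the width is 4 − 1 = 3 and tw(G) ≤ 3. Conversely, {1, 5, 6, 8} is a clique of size 4, and the vertices of any clique must share a bag in every tree decomposition; so some bag has ≥ 4 vertices and tw(G) ≥ 3. Hence tw(G) = 3 exactly.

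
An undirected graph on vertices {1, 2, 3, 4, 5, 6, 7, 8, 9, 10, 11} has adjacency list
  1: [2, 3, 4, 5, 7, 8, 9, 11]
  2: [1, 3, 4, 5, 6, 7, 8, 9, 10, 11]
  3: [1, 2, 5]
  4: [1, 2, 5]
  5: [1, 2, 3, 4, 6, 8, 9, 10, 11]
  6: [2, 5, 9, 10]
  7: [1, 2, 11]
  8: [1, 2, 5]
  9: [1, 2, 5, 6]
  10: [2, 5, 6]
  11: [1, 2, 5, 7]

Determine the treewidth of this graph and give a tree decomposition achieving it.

Every bag has size at most 4, so the width is 4 − 1 = 3 and tw(G) ≤ 3. For the lower bound, the 4 vertices {1, 2, 3, 5} are pairwise adjacent, and any tree decomposition puts a clique entirely inside one bag — forcing width ≥ 3. Hence tw(G) = 3 exactly.

Treewidth 3.
Bags: B1 = {1, 2, 5, 11}  B2 = {1, 2, 4, 5}  B3 = {1, 2, 3, 5}  B4 = {1, 2, 5, 9}  B5 = {1, 2, 5, 8}  B6 = {2, 5, 6, 9}  B7 = {2, 5, 6, 10}  B8 = {1, 2, 7, 11}
Tree: B1–B2, B1–B3, B1–B4, B2–B5, B4–B6, B6–B7, B1–B8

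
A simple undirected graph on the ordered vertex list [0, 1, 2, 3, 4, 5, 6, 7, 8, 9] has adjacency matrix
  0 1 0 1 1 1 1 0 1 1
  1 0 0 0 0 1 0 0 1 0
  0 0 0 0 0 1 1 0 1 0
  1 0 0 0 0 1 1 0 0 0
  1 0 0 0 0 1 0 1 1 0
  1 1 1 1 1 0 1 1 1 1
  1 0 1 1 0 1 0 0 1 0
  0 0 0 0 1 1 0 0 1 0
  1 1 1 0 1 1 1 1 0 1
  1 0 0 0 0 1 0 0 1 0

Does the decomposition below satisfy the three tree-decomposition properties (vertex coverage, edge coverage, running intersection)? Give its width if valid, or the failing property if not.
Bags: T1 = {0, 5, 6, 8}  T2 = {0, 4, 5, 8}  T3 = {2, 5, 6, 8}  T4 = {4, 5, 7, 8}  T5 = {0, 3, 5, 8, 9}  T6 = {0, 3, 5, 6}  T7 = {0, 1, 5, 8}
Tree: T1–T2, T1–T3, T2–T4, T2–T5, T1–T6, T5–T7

A tree decomposition must satisfy three properties: every vertex lies in some bag; for every edge, both endpoints lie together in some bag; and for every vertex, the bags containing it form a connected subtree. Here bags containing vertex 3 are not connected in the tree, so the decomposition is invalid.

No — bags containing vertex 3 are not connected in the tree.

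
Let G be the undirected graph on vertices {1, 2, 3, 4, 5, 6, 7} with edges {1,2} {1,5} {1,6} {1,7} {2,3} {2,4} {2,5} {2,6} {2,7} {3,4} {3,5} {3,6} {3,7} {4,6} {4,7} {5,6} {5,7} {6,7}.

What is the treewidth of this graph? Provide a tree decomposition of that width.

Treewidth 4.
Bags: B1 = {1, 2, 5, 6, 7}  B2 = {2, 3, 5, 6, 7}  B3 = {2, 3, 4, 6, 7}
Tree: B1–B2, B2–B3

Every bag has size at most 5, so the width is 5 − 1 = 4 and tw(G) ≤ 4. On the other hand G contains the 5-clique {1, 2, 5, 6, 7}. A clique must lie in a single bag of any decomposition, so no decomposition can have width below 4. Combining the bounds, tw(G) = 4.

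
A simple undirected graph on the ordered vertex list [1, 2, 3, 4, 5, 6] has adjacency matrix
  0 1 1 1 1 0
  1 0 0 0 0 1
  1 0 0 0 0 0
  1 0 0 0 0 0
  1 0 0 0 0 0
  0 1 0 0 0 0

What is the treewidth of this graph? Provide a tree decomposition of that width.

Every bag has size at most 2, so the width is 2 − 1 = 1 and tw(G) ≤ 1. Any graph with an edge has treewidth ≥ 1, and G has the edge 1–4. Therefore the treewidth is 1.

Treewidth 1.
One such decomposition:
Bags: B1 = {1, 4}  B2 = {1, 2}  B3 = {1, 5}  B4 = {2, 6}  B5 = {1, 3}
Tree: B1–B2, B1–B3, B2–B4, B2–B5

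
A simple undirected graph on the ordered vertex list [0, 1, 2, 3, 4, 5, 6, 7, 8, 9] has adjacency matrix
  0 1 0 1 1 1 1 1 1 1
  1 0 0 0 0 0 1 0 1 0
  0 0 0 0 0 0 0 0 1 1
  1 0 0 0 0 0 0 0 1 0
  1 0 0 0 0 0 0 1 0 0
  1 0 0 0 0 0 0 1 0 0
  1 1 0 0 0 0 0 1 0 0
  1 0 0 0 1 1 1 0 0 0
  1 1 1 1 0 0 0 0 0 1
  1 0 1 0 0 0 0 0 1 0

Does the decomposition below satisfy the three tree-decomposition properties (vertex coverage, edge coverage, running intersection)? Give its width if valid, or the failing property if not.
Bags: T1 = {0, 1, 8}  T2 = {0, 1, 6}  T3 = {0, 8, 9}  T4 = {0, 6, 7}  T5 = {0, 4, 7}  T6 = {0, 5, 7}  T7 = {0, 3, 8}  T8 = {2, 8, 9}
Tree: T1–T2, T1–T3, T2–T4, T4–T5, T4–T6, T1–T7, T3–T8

Yes; width 2.

Checking the three conditions: (i) the bags cover all of {0, 1, 2, 3, 4, 5, 6, 7, 8, 9}; (ii) for each edge, some bag contains both endpoints; (iii) the bags containing any fixed vertex form a subtree. All hold, so the decomposition is valid with width 3 − 1 = 2.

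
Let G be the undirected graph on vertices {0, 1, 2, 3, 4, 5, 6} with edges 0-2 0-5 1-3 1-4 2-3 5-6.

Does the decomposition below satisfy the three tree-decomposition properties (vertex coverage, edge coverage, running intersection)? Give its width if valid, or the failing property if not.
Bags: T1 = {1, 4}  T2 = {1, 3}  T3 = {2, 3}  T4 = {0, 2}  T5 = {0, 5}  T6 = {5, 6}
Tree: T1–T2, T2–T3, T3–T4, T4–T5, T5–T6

Yes; width 1.

Vertex coverage: the bags together contain {0, 1, 2, 3, 4, 5, 6}, the full vertex set. Edge coverage: each edge of G has both endpoints in at least one bag. Running intersection: for every vertex, the bags containing it form a connected subtree. All three properties hold, so this is a valid tree decomposition of width max|bag| − 1 = 1, and hence tw(G) ≤ 1.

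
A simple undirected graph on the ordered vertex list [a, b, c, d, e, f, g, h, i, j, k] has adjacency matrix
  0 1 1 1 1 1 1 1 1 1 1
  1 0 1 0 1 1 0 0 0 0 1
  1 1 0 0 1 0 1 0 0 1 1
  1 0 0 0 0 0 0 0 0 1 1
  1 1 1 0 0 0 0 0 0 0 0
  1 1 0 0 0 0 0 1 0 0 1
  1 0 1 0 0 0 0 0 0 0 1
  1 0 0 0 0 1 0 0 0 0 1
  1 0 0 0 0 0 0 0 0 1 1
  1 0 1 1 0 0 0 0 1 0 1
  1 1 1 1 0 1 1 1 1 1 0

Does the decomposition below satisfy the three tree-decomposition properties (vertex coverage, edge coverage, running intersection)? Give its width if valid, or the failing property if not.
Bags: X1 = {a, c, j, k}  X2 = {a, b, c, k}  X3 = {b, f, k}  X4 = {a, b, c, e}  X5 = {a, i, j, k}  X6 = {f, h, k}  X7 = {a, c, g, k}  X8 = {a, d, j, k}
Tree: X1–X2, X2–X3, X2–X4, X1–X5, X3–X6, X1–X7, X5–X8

No — edge (a,f) lies in no bag.

A tree decomposition must satisfy three properties: every vertex lies in some bag; for every edge, both endpoints lie together in some bag; and for every vertex, the bags containing it form a connected subtree. Here edge (a,f) lies in no bag, so the decomposition is invalid.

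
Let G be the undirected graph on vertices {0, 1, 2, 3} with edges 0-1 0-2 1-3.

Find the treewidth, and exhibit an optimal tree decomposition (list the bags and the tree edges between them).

Each bag holds 2 vertices, so the decomposition has width 1, which upper-bounds the treewidth. Any graph with an edge has treewidth ≥ 1, and G has the edge 1–3. Therefore the treewidth is 1.

Treewidth 1.
Bags: B1 = {1, 3}  B2 = {0, 1}  B3 = {0, 2}
Tree: B1–B2, B2–B3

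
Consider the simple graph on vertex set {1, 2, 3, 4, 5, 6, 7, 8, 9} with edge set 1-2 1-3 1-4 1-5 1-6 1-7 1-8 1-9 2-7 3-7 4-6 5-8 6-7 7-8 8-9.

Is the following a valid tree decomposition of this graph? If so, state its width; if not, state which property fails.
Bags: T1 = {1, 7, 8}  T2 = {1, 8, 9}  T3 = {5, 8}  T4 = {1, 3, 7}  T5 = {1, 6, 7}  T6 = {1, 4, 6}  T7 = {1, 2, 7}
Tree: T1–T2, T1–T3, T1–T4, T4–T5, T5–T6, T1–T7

No — edge (1,5) lies in no bag.

A tree decomposition must satisfy three properties: every vertex lies in some bag; for every edge, both endpoints lie together in some bag; and for every vertex, the bags containing it form a connected subtree. Here edge (1,5) lies in no bag, so the decomposition is invalid.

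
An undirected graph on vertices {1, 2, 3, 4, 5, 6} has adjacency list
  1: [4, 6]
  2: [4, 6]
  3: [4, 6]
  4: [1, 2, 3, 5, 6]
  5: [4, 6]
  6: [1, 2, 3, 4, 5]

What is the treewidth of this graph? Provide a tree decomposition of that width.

Every bag has size at most 3, so the width is 3 − 1 = 2 and tw(G) ≤ 2. On the other hand G contains the 3-clique {1, 4, 6}. A clique must lie in a single bag of any decomposition, so no decomposition can have width below 2. Therefore the treewidth is 2.

Treewidth 2.
One optimal decomposition is:
Bags: B1 = {2, 4, 6}  B2 = {1, 4, 6}  B3 = {3, 4, 6}  B4 = {4, 5, 6}
Tree: B1–B2, B2–B3, B3–B4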